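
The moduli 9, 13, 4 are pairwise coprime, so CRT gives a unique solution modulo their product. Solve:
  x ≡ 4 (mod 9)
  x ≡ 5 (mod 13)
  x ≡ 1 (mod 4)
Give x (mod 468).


Moduli 9, 13, 4 are pairwise coprime; by CRT there is a unique solution modulo M = 9 · 13 · 4 = 468.
Solve pairwise, accumulating the modulus:
  Start with x ≡ 4 (mod 9).
  Combine with x ≡ 5 (mod 13): since gcd(9, 13) = 1, we get a unique residue mod 117.
    Write x = 4 + 9·t and substitute into x ≡ 5 (mod 13): 9·t ≡ 5 − 4 = 1 (mod 13).
    The inverse of 9 mod 13 is 3 (since 9·3 = 27 = 2·13 + 1), so t ≡ 3·1 = 3 ≡ 3 (mod 13).
    Then x = 4 + 9·3 = 31, valid modulo lcm(9, 13) = 117: x ≡ 31 (mod 117).
  Combine with x ≡ 1 (mod 4): since gcd(117, 4) = 1, we get a unique residue mod 468.
    Write x = 31 + 117·t and substitute into x ≡ 1 (mod 4): 117·t ≡ 1 − 31 = -30 (mod 4).
    Reduce coefficients mod 4: 1·t ≡ 2 (mod 4).
    So t ≡ 2 (mod 4).
    Then x = 31 + 117·2 = 265, valid modulo lcm(117, 4) = 468: x ≡ 265 (mod 468).
Verify: 265 mod 9 = 4 ✓, 265 mod 13 = 5 ✓, 265 mod 4 = 1 ✓.

x ≡ 265 (mod 468).


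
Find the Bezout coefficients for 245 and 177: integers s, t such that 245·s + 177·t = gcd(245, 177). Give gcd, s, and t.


Euclidean algorithm on (245, 177) — divide until remainder is 0:
  245 = 1 · 177 + 68
  177 = 2 · 68 + 41
  68 = 1 · 41 + 27
  41 = 1 · 27 + 14
  27 = 1 · 14 + 13
  14 = 1 · 13 + 1
  13 = 13 · 1 + 0
gcd(245, 177) = 1.
Track Bezout coefficients alongside the remainders: start with r₀ = 245 = a·1 + b·0 (s = 1, t = 0) and r₁ = 177 = a·0 + b·1 (s = 0, t = 1); each new remainder r_{k+1} = r_{k-1} − q_k·r_k inherits s_{k+1} = s_{k-1} − q_k·s_k, t_{k+1} = t_{k-1} − q_k·t_k, so r_k = a·s_k + b·t_k at every step:
  q = 1: r = 68, s = 1 − 1·0 = 1, t = 0 − 1·1 = -1  (check: 245·1 + 177·(-1) = 68)
  q = 2: r = 41, s = 0 − 2·1 = -2, t = 1 − 2·(-1) = 3  (check: 245·(-2) + 177·3 = 41)
  q = 1: r = 27, s = 1 − 1·(-2) = 3, t = -1 − 1·3 = -4  (check: 245·3 + 177·(-4) = 27)
  q = 1: r = 14, s = -2 − 1·3 = -5, t = 3 − 1·(-4) = 7  (check: 245·(-5) + 177·7 = 14)
  q = 1: r = 13, s = 3 − 1·(-5) = 8, t = -4 − 1·7 = -11  (check: 245·8 + 177·(-11) = 13)
  q = 1: r = 1, s = -5 − 1·8 = -13, t = 7 − 1·(-11) = 18  (check: 245·(-13) + 177·18 = 1)
The row with r = 1 (the gcd) gives the Bezout coefficients s = -13, t = 18.
Result: 245 · (-13) + 177 · (18) = 1.

gcd(245, 177) = 1; s = -13, t = 18 (check: 245·(-13) + 177·18 = 1).


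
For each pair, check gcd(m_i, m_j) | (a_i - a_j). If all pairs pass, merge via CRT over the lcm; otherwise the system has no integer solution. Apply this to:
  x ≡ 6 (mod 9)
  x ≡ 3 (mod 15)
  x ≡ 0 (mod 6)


Moduli 9, 15, 6 are not pairwise coprime, so CRT works modulo lcm(m_i) when all pairwise compatibility conditions hold.
Pairwise compatibility: gcd(m_i, m_j) must divide a_i - a_j for every pair.
Merge one congruence at a time:
  Start: x ≡ 6 (mod 9).
  Combine with x ≡ 3 (mod 15): gcd(9, 15) = 3; 3 - 6 = -3, which IS divisible by 3, so compatible.
    Write x = 6 + 9·t and substitute into x ≡ 3 (mod 15): 9·t ≡ 3 − 6 = -3 (mod 15).
    Divide the congruence (and modulus) by g = 3: 3·t ≡ -1 (mod 5).
    Reduce coefficients mod 5: 3·t ≡ 4 (mod 5).
    The inverse of 3 mod 5 is 2 (since 3·2 = 6 = 1·5 + 1), so t ≡ 2·4 = 8 ≡ 3 (mod 5).
    Then x = 6 + 9·3 = 33, valid modulo lcm(9, 15) = 45: x ≡ 33 (mod 45).
  Combine with x ≡ 0 (mod 6): gcd(45, 6) = 3; 0 - 33 = -33, which IS divisible by 3, so compatible.
    Write x = 33 + 45·t and substitute into x ≡ 0 (mod 6): 45·t ≡ 0 − 33 = -33 (mod 6).
    Divide the congruence (and modulus) by g = 3: 15·t ≡ -11 (mod 2).
    Reduce coefficients mod 2: 1·t ≡ 1 (mod 2).
    So t ≡ 1 (mod 2).
    Then x = 33 + 45·1 = 78, valid modulo lcm(45, 6) = 90: x ≡ 78 (mod 90).
Verify: 78 mod 9 = 6, 78 mod 15 = 3, 78 mod 6 = 0.

x ≡ 78 (mod 90).


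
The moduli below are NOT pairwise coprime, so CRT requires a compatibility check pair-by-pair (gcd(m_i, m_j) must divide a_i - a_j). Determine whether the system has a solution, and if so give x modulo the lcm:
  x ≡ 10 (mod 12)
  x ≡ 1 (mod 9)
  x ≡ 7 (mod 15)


Moduli 12, 9, 15 are not pairwise coprime, so CRT works modulo lcm(m_i) when all pairwise compatibility conditions hold.
Pairwise compatibility: gcd(m_i, m_j) must divide a_i - a_j for every pair.
Merge one congruence at a time:
  Start: x ≡ 10 (mod 12).
  Combine with x ≡ 1 (mod 9): gcd(12, 9) = 3; 1 - 10 = -9, which IS divisible by 3, so compatible.
    Write x = 10 + 12·t and substitute into x ≡ 1 (mod 9): 12·t ≡ 1 − 10 = -9 (mod 9).
    Divide the congruence (and modulus) by g = 3: 4·t ≡ -3 (mod 3).
    Reduce coefficients mod 3: 1·t ≡ 0 (mod 3).
    So t ≡ 0 (mod 3).
    Then x = 10 + 12·0 = 10, valid modulo lcm(12, 9) = 36: x ≡ 10 (mod 36).
  Combine with x ≡ 7 (mod 15): gcd(36, 15) = 3; 7 - 10 = -3, which IS divisible by 3, so compatible.
    Write x = 10 + 36·t and substitute into x ≡ 7 (mod 15): 36·t ≡ 7 − 10 = -3 (mod 15).
    Divide the congruence (and modulus) by g = 3: 12·t ≡ -1 (mod 5).
    Reduce coefficients mod 5: 2·t ≡ 4 (mod 5).
    The inverse of 2 mod 5 is 3 (since 2·3 = 6 = 1·5 + 1), so t ≡ 3·4 = 12 ≡ 2 (mod 5).
    Then x = 10 + 36·2 = 82, valid modulo lcm(36, 15) = 180: x ≡ 82 (mod 180).
Verify: 82 mod 12 = 10, 82 mod 9 = 1, 82 mod 15 = 7.

x ≡ 82 (mod 180).


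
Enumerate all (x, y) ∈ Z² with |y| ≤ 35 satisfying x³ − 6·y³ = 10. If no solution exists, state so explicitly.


The equation is x³ - 6y³ = 10. For fixed y, x³ = 6·y³ + 10, so a solution requires the RHS to be a perfect cube.
Strategy: iterate y from -35 to 35, compute RHS = 6·y³ + 10, and check whether it is a (positive or negative) perfect cube.
Check small values of y:
  y = 0: RHS = 10 is not a perfect cube.
  y = 1: RHS = 16 is not a perfect cube.
  y = -1: RHS = 4 is not a perfect cube.
  y = 2: RHS = 58 is not a perfect cube.
  y = -2: RHS = -38 is not a perfect cube.
  y = 3: RHS = 172 is not a perfect cube.
  y = -3: RHS = -152 is not a perfect cube.
Continuing the search up to |y| = 35 finds no solutions either.
No (x, y) in the scanned range satisfies the equation.

No integer solutions with |y| ≤ 35.


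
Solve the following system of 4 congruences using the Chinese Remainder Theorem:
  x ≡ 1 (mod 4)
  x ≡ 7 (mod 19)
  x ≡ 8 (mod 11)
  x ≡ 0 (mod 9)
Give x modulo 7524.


Product of moduli M = 4 · 19 · 11 · 9 = 7524.
Merge one congruence at a time:
  Start: x ≡ 1 (mod 4).
  Combine with x ≡ 7 (mod 19); new modulus lcm = 76.
    Write x = 1 + 4·t and substitute into x ≡ 7 (mod 19): 4·t ≡ 7 − 1 = 6 (mod 19).
    The inverse of 4 mod 19 is 5 (since 4·5 = 20 = 1·19 + 1), so t ≡ 5·6 = 30 ≡ 11 (mod 19).
    Then x = 1 + 4·11 = 45, valid modulo lcm(4, 19) = 76: x ≡ 45 (mod 76).
  Combine with x ≡ 8 (mod 11); new modulus lcm = 836.
    Write x = 45 + 76·t and substitute into x ≡ 8 (mod 11): 76·t ≡ 8 − 45 = -37 (mod 11).
    Reduce coefficients mod 11: 10·t ≡ 7 (mod 11).
    The inverse of 10 mod 11 is 10 (since 10·10 = 100 = 9·11 + 1), so t ≡ 10·7 = 70 ≡ 4 (mod 11).
    Then x = 45 + 76·4 = 349, valid modulo lcm(76, 11) = 836: x ≡ 349 (mod 836).
  Combine with x ≡ 0 (mod 9); new modulus lcm = 7524.
    Write x = 349 + 836·t and substitute into x ≡ 0 (mod 9): 836·t ≡ 0 − 349 = -349 (mod 9).
    Reduce coefficients mod 9: 8·t ≡ 2 (mod 9).
    The inverse of 8 mod 9 is 8 (since 8·8 = 64 = 7·9 + 1), so t ≡ 8·2 = 16 ≡ 7 (mod 9).
    Then x = 349 + 836·7 = 6201, valid modulo lcm(836, 9) = 7524: x ≡ 6201 (mod 7524).
Verify against each original: 6201 mod 4 = 1, 6201 mod 19 = 7, 6201 mod 11 = 8, 6201 mod 9 = 0.

x ≡ 6201 (mod 7524).


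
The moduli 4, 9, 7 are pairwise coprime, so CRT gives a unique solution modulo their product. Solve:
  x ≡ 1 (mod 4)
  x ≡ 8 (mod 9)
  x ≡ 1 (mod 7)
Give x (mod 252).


Moduli 4, 9, 7 are pairwise coprime; by CRT there is a unique solution modulo M = 4 · 9 · 7 = 252.
Solve pairwise, accumulating the modulus:
  Start with x ≡ 1 (mod 4).
  Combine with x ≡ 8 (mod 9): since gcd(4, 9) = 1, we get a unique residue mod 36.
    Write x = 1 + 4·t and substitute into x ≡ 8 (mod 9): 4·t ≡ 8 − 1 = 7 (mod 9).
    The inverse of 4 mod 9 is 7 (since 4·7 = 28 = 3·9 + 1), so t ≡ 7·7 = 49 ≡ 4 (mod 9).
    Then x = 1 + 4·4 = 17, valid modulo lcm(4, 9) = 36: x ≡ 17 (mod 36).
  Combine with x ≡ 1 (mod 7): since gcd(36, 7) = 1, we get a unique residue mod 252.
    Write x = 17 + 36·t and substitute into x ≡ 1 (mod 7): 36·t ≡ 1 − 17 = -16 (mod 7).
    Reduce coefficients mod 7: 1·t ≡ 5 (mod 7).
    So t ≡ 5 (mod 7).
    Then x = 17 + 36·5 = 197, valid modulo lcm(36, 7) = 252: x ≡ 197 (mod 252).
Verify: 197 mod 4 = 1 ✓, 197 mod 9 = 8 ✓, 197 mod 7 = 1 ✓.

x ≡ 197 (mod 252).


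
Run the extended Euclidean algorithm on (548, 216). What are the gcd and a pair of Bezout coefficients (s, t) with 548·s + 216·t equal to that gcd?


Euclidean algorithm on (548, 216) — divide until remainder is 0:
  548 = 2 · 216 + 116
  216 = 1 · 116 + 100
  116 = 1 · 100 + 16
  100 = 6 · 16 + 4
  16 = 4 · 4 + 0
gcd(548, 216) = 4.
Track Bezout coefficients alongside the remainders: start with r₀ = 548 = a·1 + b·0 (s = 1, t = 0) and r₁ = 216 = a·0 + b·1 (s = 0, t = 1); each new remainder r_{k+1} = r_{k-1} − q_k·r_k inherits s_{k+1} = s_{k-1} − q_k·s_k, t_{k+1} = t_{k-1} − q_k·t_k, so r_k = a·s_k + b·t_k at every step:
  q = 2: r = 116, s = 1 − 2·0 = 1, t = 0 − 2·1 = -2  (check: 548·1 + 216·(-2) = 116)
  q = 1: r = 100, s = 0 − 1·1 = -1, t = 1 − 1·(-2) = 3  (check: 548·(-1) + 216·3 = 100)
  q = 1: r = 16, s = 1 − 1·(-1) = 2, t = -2 − 1·3 = -5  (check: 548·2 + 216·(-5) = 16)
  q = 6: r = 4, s = -1 − 6·2 = -13, t = 3 − 6·(-5) = 33  (check: 548·(-13) + 216·33 = 4)
The row with r = 4 (the gcd) gives the Bezout coefficients s = -13, t = 33.
Result: 548 · (-13) + 216 · (33) = 4.

gcd(548, 216) = 4; s = -13, t = 33 (check: 548·(-13) + 216·33 = 4).


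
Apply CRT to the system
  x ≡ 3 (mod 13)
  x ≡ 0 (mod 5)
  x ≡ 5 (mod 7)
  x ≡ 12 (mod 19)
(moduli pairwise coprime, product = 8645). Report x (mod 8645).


Product of moduli M = 13 · 5 · 7 · 19 = 8645.
Merge one congruence at a time:
  Start: x ≡ 3 (mod 13).
  Combine with x ≡ 0 (mod 5); new modulus lcm = 65.
    Write x = 3 + 13·t and substitute into x ≡ 0 (mod 5): 13·t ≡ 0 − 3 = -3 (mod 5).
    Reduce coefficients mod 5: 3·t ≡ 2 (mod 5).
    The inverse of 3 mod 5 is 2 (since 3·2 = 6 = 1·5 + 1), so t ≡ 2·2 = 4 ≡ 4 (mod 5).
    Then x = 3 + 13·4 = 55, valid modulo lcm(13, 5) = 65: x ≡ 55 (mod 65).
  Combine with x ≡ 5 (mod 7); new modulus lcm = 455.
    Write x = 55 + 65·t and substitute into x ≡ 5 (mod 7): 65·t ≡ 5 − 55 = -50 (mod 7).
    Reduce coefficients mod 7: 2·t ≡ 6 (mod 7).
    The inverse of 2 mod 7 is 4 (since 2·4 = 8 = 1·7 + 1), so t ≡ 4·6 = 24 ≡ 3 (mod 7).
    Then x = 55 + 65·3 = 250, valid modulo lcm(65, 7) = 455: x ≡ 250 (mod 455).
  Combine with x ≡ 12 (mod 19); new modulus lcm = 8645.
    Write x = 250 + 455·t and substitute into x ≡ 12 (mod 19): 455·t ≡ 12 − 250 = -238 (mod 19).
    Reduce coefficients mod 19: 18·t ≡ 9 (mod 19).
    The inverse of 18 mod 19 is 18 (since 18·18 = 324 = 17·19 + 1), so t ≡ 18·9 = 162 ≡ 10 (mod 19).
    Then x = 250 + 455·10 = 4800, valid modulo lcm(455, 19) = 8645: x ≡ 4800 (mod 8645).
Verify against each original: 4800 mod 13 = 3, 4800 mod 5 = 0, 4800 mod 7 = 5, 4800 mod 19 = 12.

x ≡ 4800 (mod 8645).


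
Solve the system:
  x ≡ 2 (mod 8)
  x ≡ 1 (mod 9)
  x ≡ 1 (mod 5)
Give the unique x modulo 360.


Moduli 8, 9, 5 are pairwise coprime; by CRT there is a unique solution modulo M = 8 · 9 · 5 = 360.
Solve pairwise, accumulating the modulus:
  Start with x ≡ 2 (mod 8).
  Combine with x ≡ 1 (mod 9): since gcd(8, 9) = 1, we get a unique residue mod 72.
    Write x = 2 + 8·t and substitute into x ≡ 1 (mod 9): 8·t ≡ 1 − 2 = -1 (mod 9).
    Reduce coefficients mod 9: 8·t ≡ 8 (mod 9).
    The inverse of 8 mod 9 is 8 (since 8·8 = 64 = 7·9 + 1), so t ≡ 8·8 = 64 ≡ 1 (mod 9).
    Then x = 2 + 8·1 = 10, valid modulo lcm(8, 9) = 72: x ≡ 10 (mod 72).
  Combine with x ≡ 1 (mod 5): since gcd(72, 5) = 1, we get a unique residue mod 360.
    Write x = 10 + 72·t and substitute into x ≡ 1 (mod 5): 72·t ≡ 1 − 10 = -9 (mod 5).
    Reduce coefficients mod 5: 2·t ≡ 1 (mod 5).
    The inverse of 2 mod 5 is 3 (since 2·3 = 6 = 1·5 + 1), so t ≡ 3·1 = 3 ≡ 3 (mod 5).
    Then x = 10 + 72·3 = 226, valid modulo lcm(72, 5) = 360: x ≡ 226 (mod 360).
Verify: 226 mod 8 = 2 ✓, 226 mod 9 = 1 ✓, 226 mod 5 = 1 ✓.

x ≡ 226 (mod 360).


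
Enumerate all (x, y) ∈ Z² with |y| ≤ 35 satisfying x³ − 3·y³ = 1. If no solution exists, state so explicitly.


The equation is x³ - 3y³ = 1. For fixed y, x³ = 3·y³ + 1, so a solution requires the RHS to be a perfect cube.
Strategy: iterate y from -35 to 35, compute RHS = 3·y³ + 1, and check whether it is a (positive or negative) perfect cube.
Check small values of y:
  y = 0: RHS = 1 = (1)³ ⇒ x = 1 works.
  y = 1: RHS = 4 is not a perfect cube.
  y = -1: RHS = -2 is not a perfect cube.
  y = 2: RHS = 25 is not a perfect cube.
  y = -2: RHS = -23 is not a perfect cube.
  y = 3: RHS = 82 is not a perfect cube.
  y = -3: RHS = -80 is not a perfect cube.
Continuing the search up to |y| = 35 finds no further solutions beyond those listed.
Collected solutions: (1, 0).

Solutions (with |y| ≤ 35): (1, 0).


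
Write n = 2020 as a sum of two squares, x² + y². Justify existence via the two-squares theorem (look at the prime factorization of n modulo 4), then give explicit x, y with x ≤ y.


Step 1: Factor n = 2020 = 2^2 · 5 · 101.
Step 2: Check the mod-4 condition on each prime factor: 2 = 2 (special); 5 ≡ 1 (mod 4), exponent 1; 101 ≡ 1 (mod 4), exponent 1.
All primes ≡ 3 (mod 4) appear to even exponent (or don't appear), so by the two-squares theorem n IS expressible as a sum of two squares.
Step 3: Build a representation. Group n = k² · m with k = 2 and m = 5 · 101 = 505 (a product of primes ≡ 1 (mod 4)); a representation of m scales to one of n via (k·x)² + (k·y)² = k²(x² + y²). Each prime p ≡ 1 (mod 4) is itself a sum of two squares; find a² by testing p − a² for a perfect square:
  5: 5 − 1² = 4 = 2² ⇒ 5 = 1² + 2².
  101: 101 − 1² = 100 = 10² ⇒ 101 = 1² + 10².
  Combine using the Brahmagupta–Fibonacci identity (a² + b²)(c² + d²) = (ac − bd)² + (ad + bc)² = (ac + bd)² + (ad − bc)²:
  5 · 101 = 505: from (1² + 2²)(1² + 10²), take (1·1 − 2·10, 1·10 + 2·1) = (1 − 20, 10 + 2) = (-19, 12); dropping signs (only squares matter) gives (19, 12); check 19² + 12² = 361 + 144 = 505 ✓.
  Scale by k = 2: (2·19, 2·12) = (38, 24).
Step 4: Order so x ≤ y and verify: 24² + 38² = 576 + 1444 = 2020 = n. ✓

n = 2020 = 24² + 38² (one valid representation with x ≤ y).


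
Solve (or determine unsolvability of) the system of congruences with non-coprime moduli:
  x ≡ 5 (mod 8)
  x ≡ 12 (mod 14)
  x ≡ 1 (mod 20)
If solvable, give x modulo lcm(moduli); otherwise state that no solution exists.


Moduli 8, 14, 20 are not pairwise coprime, so CRT works modulo lcm(m_i) when all pairwise compatibility conditions hold.
Pairwise compatibility: gcd(m_i, m_j) must divide a_i - a_j for every pair.
Merge one congruence at a time:
  Start: x ≡ 5 (mod 8).
  Combine with x ≡ 12 (mod 14): gcd(8, 14) = 2, and 12 - 5 = 7 is NOT divisible by 2.
    ⇒ system is inconsistent (no integer solution).

No solution (the system is inconsistent).


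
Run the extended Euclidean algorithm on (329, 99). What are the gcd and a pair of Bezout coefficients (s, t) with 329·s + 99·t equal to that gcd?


Euclidean algorithm on (329, 99) — divide until remainder is 0:
  329 = 3 · 99 + 32
  99 = 3 · 32 + 3
  32 = 10 · 3 + 2
  3 = 1 · 2 + 1
  2 = 2 · 1 + 0
gcd(329, 99) = 1.
Track Bezout coefficients alongside the remainders: start with r₀ = 329 = a·1 + b·0 (s = 1, t = 0) and r₁ = 99 = a·0 + b·1 (s = 0, t = 1); each new remainder r_{k+1} = r_{k-1} − q_k·r_k inherits s_{k+1} = s_{k-1} − q_k·s_k, t_{k+1} = t_{k-1} − q_k·t_k, so r_k = a·s_k + b·t_k at every step:
  q = 3: r = 32, s = 1 − 3·0 = 1, t = 0 − 3·1 = -3  (check: 329·1 + 99·(-3) = 32)
  q = 3: r = 3, s = 0 − 3·1 = -3, t = 1 − 3·(-3) = 10  (check: 329·(-3) + 99·10 = 3)
  q = 10: r = 2, s = 1 − 10·(-3) = 31, t = -3 − 10·10 = -103  (check: 329·31 + 99·(-103) = 2)
  q = 1: r = 1, s = -3 − 1·31 = -34, t = 10 − 1·(-103) = 113  (check: 329·(-34) + 99·113 = 1)
The row with r = 1 (the gcd) gives the Bezout coefficients s = -34, t = 113.
Result: 329 · (-34) + 99 · (113) = 1.

gcd(329, 99) = 1; s = -34, t = 113 (check: 329·(-34) + 99·113 = 1).


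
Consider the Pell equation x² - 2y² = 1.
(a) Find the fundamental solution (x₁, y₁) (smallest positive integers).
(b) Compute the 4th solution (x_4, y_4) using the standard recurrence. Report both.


Step 1: Find the fundamental solution (x₁, y₁) of x² - 2y² = 1.
  Expand √2 as a continued fraction. a₀ = ⌊√2⌋ = 1; iterate m_{k+1} = d_k·a_k − m_k, d_{k+1} = (2 − m_{k+1}²)/d_k, a_{k+1} = ⌊(a₀ + m_{k+1})/d_{k+1}⌋ (starting m₀ = 0, d₀ = 1), with convergents p_k = a_k·p_{k-1} + p_{k-2}, q_k = a_k·q_{k-1} + q_{k-2} (p₋₁ = 1, q₋₁ = 0):
  k = 0: a₀ = 1; p₀/q₀ = 1/1; p₀² − 2·q₀² = 1 − 2 = -1.
  k = 1: m = 1, d = 1, a = ⌊(1 + 1)/1⌋ = 2; p/q = (2·1 + 1)/(2·1 + 0) = 3/2; p² − 2·q² = 9 − 8 = 1.
  The first convergent with p² − 2·q² = 1 gives the fundamental solution (x₁, y₁) = (3, 2).
Step 2: Apply the recurrence (x_{n+1}, y_{n+1}) = (x₁x_n + 2y₁y_n, x₁y_n + y₁x_n) repeatedly.
  From (x_1, y_1) = (3, 2): x_2 = 3·3 + 2·2·2 = 17; y_2 = 3·2 + 2·3 = 12.
  From (x_2, y_2) = (17, 12): x_3 = 3·17 + 2·2·12 = 99; y_3 = 3·12 + 2·17 = 70.
  From (x_3, y_3) = (99, 70): x_4 = 3·99 + 2·2·70 = 577; y_4 = 3·70 + 2·99 = 408.
Step 3: Verify x_4² - 2·y_4² = 332929 - 332928 = 1 (should be 1). ✓

(x_1, y_1) = (3, 2); (x_4, y_4) = (577, 408).


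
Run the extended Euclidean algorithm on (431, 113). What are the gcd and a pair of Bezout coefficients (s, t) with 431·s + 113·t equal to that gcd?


Euclidean algorithm on (431, 113) — divide until remainder is 0:
  431 = 3 · 113 + 92
  113 = 1 · 92 + 21
  92 = 4 · 21 + 8
  21 = 2 · 8 + 5
  8 = 1 · 5 + 3
  5 = 1 · 3 + 2
  3 = 1 · 2 + 1
  2 = 2 · 1 + 0
gcd(431, 113) = 1.
Track Bezout coefficients alongside the remainders: start with r₀ = 431 = a·1 + b·0 (s = 1, t = 0) and r₁ = 113 = a·0 + b·1 (s = 0, t = 1); each new remainder r_{k+1} = r_{k-1} − q_k·r_k inherits s_{k+1} = s_{k-1} − q_k·s_k, t_{k+1} = t_{k-1} − q_k·t_k, so r_k = a·s_k + b·t_k at every step:
  q = 3: r = 92, s = 1 − 3·0 = 1, t = 0 − 3·1 = -3  (check: 431·1 + 113·(-3) = 92)
  q = 1: r = 21, s = 0 − 1·1 = -1, t = 1 − 1·(-3) = 4  (check: 431·(-1) + 113·4 = 21)
  q = 4: r = 8, s = 1 − 4·(-1) = 5, t = -3 − 4·4 = -19  (check: 431·5 + 113·(-19) = 8)
  q = 2: r = 5, s = -1 − 2·5 = -11, t = 4 − 2·(-19) = 42  (check: 431·(-11) + 113·42 = 5)
  q = 1: r = 3, s = 5 − 1·(-11) = 16, t = -19 − 1·42 = -61  (check: 431·16 + 113·(-61) = 3)
  q = 1: r = 2, s = -11 − 1·16 = -27, t = 42 − 1·(-61) = 103  (check: 431·(-27) + 113·103 = 2)
  q = 1: r = 1, s = 16 − 1·(-27) = 43, t = -61 − 1·103 = -164  (check: 431·43 + 113·(-164) = 1)
The row with r = 1 (the gcd) gives the Bezout coefficients s = 43, t = -164.
Result: 431 · (43) + 113 · (-164) = 1.

gcd(431, 113) = 1; s = 43, t = -164 (check: 431·43 + 113·(-164) = 1).


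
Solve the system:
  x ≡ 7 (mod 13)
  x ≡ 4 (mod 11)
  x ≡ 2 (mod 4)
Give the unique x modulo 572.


Moduli 13, 11, 4 are pairwise coprime; by CRT there is a unique solution modulo M = 13 · 11 · 4 = 572.
Solve pairwise, accumulating the modulus:
  Start with x ≡ 7 (mod 13).
  Combine with x ≡ 4 (mod 11): since gcd(13, 11) = 1, we get a unique residue mod 143.
    Write x = 7 + 13·t and substitute into x ≡ 4 (mod 11): 13·t ≡ 4 − 7 = -3 (mod 11).
    Reduce coefficients mod 11: 2·t ≡ 8 (mod 11).
    The inverse of 2 mod 11 is 6 (since 2·6 = 12 = 1·11 + 1), so t ≡ 6·8 = 48 ≡ 4 (mod 11).
    Then x = 7 + 13·4 = 59, valid modulo lcm(13, 11) = 143: x ≡ 59 (mod 143).
  Combine with x ≡ 2 (mod 4): since gcd(143, 4) = 1, we get a unique residue mod 572.
    Write x = 59 + 143·t and substitute into x ≡ 2 (mod 4): 143·t ≡ 2 − 59 = -57 (mod 4).
    Reduce coefficients mod 4: 3·t ≡ 3 (mod 4).
    The inverse of 3 mod 4 is 3 (since 3·3 = 9 = 2·4 + 1), so t ≡ 3·3 = 9 ≡ 1 (mod 4).
    Then x = 59 + 143·1 = 202, valid modulo lcm(143, 4) = 572: x ≡ 202 (mod 572).
Verify: 202 mod 13 = 7 ✓, 202 mod 11 = 4 ✓, 202 mod 4 = 2 ✓.

x ≡ 202 (mod 572).


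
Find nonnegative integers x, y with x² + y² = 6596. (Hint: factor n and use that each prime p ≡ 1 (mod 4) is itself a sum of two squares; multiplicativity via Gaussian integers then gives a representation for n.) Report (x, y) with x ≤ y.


Step 1: Factor n = 6596 = 2^2 · 17 · 97.
Step 2: Check the mod-4 condition on each prime factor: 2 = 2 (special); 17 ≡ 1 (mod 4), exponent 1; 97 ≡ 1 (mod 4), exponent 1.
All primes ≡ 3 (mod 4) appear to even exponent (or don't appear), so by the two-squares theorem n IS expressible as a sum of two squares.
Step 3: Build a representation. Group n = k² · m with k = 2 and m = 17 · 97 = 1649 (a product of primes ≡ 1 (mod 4)); a representation of m scales to one of n via (k·x)² + (k·y)² = k²(x² + y²). Each prime p ≡ 1 (mod 4) is itself a sum of two squares; find a² by testing p − a² for a perfect square:
  17: 17 − 1² = 16 = 4² ⇒ 17 = 1² + 4².
  97: 97 − 1² = 96, 97 − 2² = 93, 97 − 3² = 88, 97 − 4² = 81 = 9² ⇒ 97 = 4² + 9².
  Combine using the Brahmagupta–Fibonacci identity (a² + b²)(c² + d²) = (ac − bd)² + (ad + bc)² = (ac + bd)² + (ad − bc)²:
  17 · 97 = 1649: from (1² + 4²)(4² + 9²), take (1·4 − 4·9, 1·9 + 4·4) = (4 − 36, 9 + 16) = (-32, 25); dropping signs (only squares matter) gives (32, 25); check 32² + 25² = 1024 + 625 = 1649 ✓.
  Scale by k = 2: (2·32, 2·25) = (64, 50).
Step 4: Order so x ≤ y and verify: 50² + 64² = 2500 + 4096 = 6596 = n. ✓

n = 6596 = 50² + 64² (one valid representation with x ≤ y).


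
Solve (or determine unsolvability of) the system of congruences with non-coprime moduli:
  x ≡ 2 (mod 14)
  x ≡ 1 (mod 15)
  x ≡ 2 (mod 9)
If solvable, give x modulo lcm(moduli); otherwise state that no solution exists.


Moduli 14, 15, 9 are not pairwise coprime, so CRT works modulo lcm(m_i) when all pairwise compatibility conditions hold.
Pairwise compatibility: gcd(m_i, m_j) must divide a_i - a_j for every pair.
Merge one congruence at a time:
  Start: x ≡ 2 (mod 14).
  Combine with x ≡ 1 (mod 15): gcd(14, 15) = 1; 1 - 2 = -1, which IS divisible by 1, so compatible.
    Write x = 2 + 14·t and substitute into x ≡ 1 (mod 15): 14·t ≡ 1 − 2 = -1 (mod 15).
    Reduce coefficients mod 15: 14·t ≡ 14 (mod 15).
    The inverse of 14 mod 15 is 14 (since 14·14 = 196 = 13·15 + 1), so t ≡ 14·14 = 196 ≡ 1 (mod 15).
    Then x = 2 + 14·1 = 16, valid modulo lcm(14, 15) = 210: x ≡ 16 (mod 210).
  Combine with x ≡ 2 (mod 9): gcd(210, 9) = 3, and 2 - 16 = -14 is NOT divisible by 3.
    ⇒ system is inconsistent (no integer solution).

No solution (the system is inconsistent).


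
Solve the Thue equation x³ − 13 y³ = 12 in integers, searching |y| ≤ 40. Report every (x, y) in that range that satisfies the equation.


The equation is x³ - 13y³ = 12. For fixed y, x³ = 13·y³ + 12, so a solution requires the RHS to be a perfect cube.
Strategy: iterate y from -40 to 40, compute RHS = 13·y³ + 12, and check whether it is a (positive or negative) perfect cube.
Check small values of y:
  y = 0: RHS = 12 is not a perfect cube.
  y = 1: RHS = 25 is not a perfect cube.
  y = -1: RHS = -1 = (-1)³ ⇒ x = -1 works.
  y = 2: RHS = 116 is not a perfect cube.
  y = -2: RHS = -92 is not a perfect cube.
  y = 3: RHS = 363 is not a perfect cube.
  y = -3: RHS = -339 is not a perfect cube.
Continuing the search up to |y| = 40 finds no further solutions beyond those listed.
Collected solutions: (-1, -1).

Solutions (with |y| ≤ 40): (-1, -1).


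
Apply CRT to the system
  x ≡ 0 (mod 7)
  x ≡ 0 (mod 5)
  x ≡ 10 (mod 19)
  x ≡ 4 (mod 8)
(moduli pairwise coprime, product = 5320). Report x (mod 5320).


Product of moduli M = 7 · 5 · 19 · 8 = 5320.
Merge one congruence at a time:
  Start: x ≡ 0 (mod 7).
  Combine with x ≡ 0 (mod 5); new modulus lcm = 35.
    Write x = 0 + 7·t and substitute into x ≡ 0 (mod 5): 7·t ≡ 0 − 0 = 0 (mod 5).
    Reduce coefficients mod 5: 2·t ≡ 0 (mod 5).
    The inverse of 2 mod 5 is 3 (since 2·3 = 6 = 1·5 + 1), so t ≡ 3·0 = 0 ≡ 0 (mod 5).
    Then x = 0 + 7·0 = 0, valid modulo lcm(7, 5) = 35: x ≡ 0 (mod 35).
  Combine with x ≡ 10 (mod 19); new modulus lcm = 665.
    Write x = 0 + 35·t and substitute into x ≡ 10 (mod 19): 35·t ≡ 10 − 0 = 10 (mod 19).
    Reduce coefficients mod 19: 16·t ≡ 10 (mod 19).
    The inverse of 16 mod 19 is 6 (since 16·6 = 96 = 5·19 + 1), so t ≡ 6·10 = 60 ≡ 3 (mod 19).
    Then x = 0 + 35·3 = 105, valid modulo lcm(35, 19) = 665: x ≡ 105 (mod 665).
  Combine with x ≡ 4 (mod 8); new modulus lcm = 5320.
    Write x = 105 + 665·t and substitute into x ≡ 4 (mod 8): 665·t ≡ 4 − 105 = -101 (mod 8).
    Reduce coefficients mod 8: 1·t ≡ 3 (mod 8).
    So t ≡ 3 (mod 8).
    Then x = 105 + 665·3 = 2100, valid modulo lcm(665, 8) = 5320: x ≡ 2100 (mod 5320).
Verify against each original: 2100 mod 7 = 0, 2100 mod 5 = 0, 2100 mod 19 = 10, 2100 mod 8 = 4.

x ≡ 2100 (mod 5320).


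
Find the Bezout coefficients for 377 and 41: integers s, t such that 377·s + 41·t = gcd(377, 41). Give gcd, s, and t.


Euclidean algorithm on (377, 41) — divide until remainder is 0:
  377 = 9 · 41 + 8
  41 = 5 · 8 + 1
  8 = 8 · 1 + 0
gcd(377, 41) = 1.
Track Bezout coefficients alongside the remainders: start with r₀ = 377 = a·1 + b·0 (s = 1, t = 0) and r₁ = 41 = a·0 + b·1 (s = 0, t = 1); each new remainder r_{k+1} = r_{k-1} − q_k·r_k inherits s_{k+1} = s_{k-1} − q_k·s_k, t_{k+1} = t_{k-1} − q_k·t_k, so r_k = a·s_k + b·t_k at every step:
  q = 9: r = 8, s = 1 − 9·0 = 1, t = 0 − 9·1 = -9  (check: 377·1 + 41·(-9) = 8)
  q = 5: r = 1, s = 0 − 5·1 = -5, t = 1 − 5·(-9) = 46  (check: 377·(-5) + 41·46 = 1)
The row with r = 1 (the gcd) gives the Bezout coefficients s = -5, t = 46.
Result: 377 · (-5) + 41 · (46) = 1.

gcd(377, 41) = 1; s = -5, t = 46 (check: 377·(-5) + 41·46 = 1).


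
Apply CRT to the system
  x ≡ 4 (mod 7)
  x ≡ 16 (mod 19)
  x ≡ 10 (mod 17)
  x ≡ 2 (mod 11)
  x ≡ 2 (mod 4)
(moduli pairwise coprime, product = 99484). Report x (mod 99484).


Product of moduli M = 7 · 19 · 17 · 11 · 4 = 99484.
Merge one congruence at a time:
  Start: x ≡ 4 (mod 7).
  Combine with x ≡ 16 (mod 19); new modulus lcm = 133.
    Write x = 4 + 7·t and substitute into x ≡ 16 (mod 19): 7·t ≡ 16 − 4 = 12 (mod 19).
    The inverse of 7 mod 19 is 11 (since 7·11 = 77 = 4·19 + 1), so t ≡ 11·12 = 132 ≡ 18 (mod 19).
    Then x = 4 + 7·18 = 130, valid modulo lcm(7, 19) = 133: x ≡ 130 (mod 133).
  Combine with x ≡ 10 (mod 17); new modulus lcm = 2261.
    Write x = 130 + 133·t and substitute into x ≡ 10 (mod 17): 133·t ≡ 10 − 130 = -120 (mod 17).
    Reduce coefficients mod 17: 14·t ≡ 16 (mod 17).
    The inverse of 14 mod 17 is 11 (since 14·11 = 154 = 9·17 + 1), so t ≡ 11·16 = 176 ≡ 6 (mod 17).
    Then x = 130 + 133·6 = 928, valid modulo lcm(133, 17) = 2261: x ≡ 928 (mod 2261).
  Combine with x ≡ 2 (mod 11); new modulus lcm = 24871.
    Write x = 928 + 2261·t and substitute into x ≡ 2 (mod 11): 2261·t ≡ 2 − 928 = -926 (mod 11).
    Reduce coefficients mod 11: 6·t ≡ 9 (mod 11).
    The inverse of 6 mod 11 is 2 (since 6·2 = 12 = 1·11 + 1), so t ≡ 2·9 = 18 ≡ 7 (mod 11).
    Then x = 928 + 2261·7 = 16755, valid modulo lcm(2261, 11) = 24871: x ≡ 16755 (mod 24871).
  Combine with x ≡ 2 (mod 4); new modulus lcm = 99484.
    Write x = 16755 + 24871·t and substitute into x ≡ 2 (mod 4): 24871·t ≡ 2 − 16755 = -16753 (mod 4).
    Reduce coefficients mod 4: 3·t ≡ 3 (mod 4).
    The inverse of 3 mod 4 is 3 (since 3·3 = 9 = 2·4 + 1), so t ≡ 3·3 = 9 ≡ 1 (mod 4).
    Then x = 16755 + 24871·1 = 41626, valid modulo lcm(24871, 4) = 99484: x ≡ 41626 (mod 99484).
Verify against each original: 41626 mod 7 = 4, 41626 mod 19 = 16, 41626 mod 17 = 10, 41626 mod 11 = 2, 41626 mod 4 = 2.

x ≡ 41626 (mod 99484).


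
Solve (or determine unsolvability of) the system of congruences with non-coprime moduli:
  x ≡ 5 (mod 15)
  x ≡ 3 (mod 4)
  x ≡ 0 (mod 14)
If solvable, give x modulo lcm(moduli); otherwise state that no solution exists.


Moduli 15, 4, 14 are not pairwise coprime, so CRT works modulo lcm(m_i) when all pairwise compatibility conditions hold.
Pairwise compatibility: gcd(m_i, m_j) must divide a_i - a_j for every pair.
Merge one congruence at a time:
  Start: x ≡ 5 (mod 15).
  Combine with x ≡ 3 (mod 4): gcd(15, 4) = 1; 3 - 5 = -2, which IS divisible by 1, so compatible.
    Write x = 5 + 15·t and substitute into x ≡ 3 (mod 4): 15·t ≡ 3 − 5 = -2 (mod 4).
    Reduce coefficients mod 4: 3·t ≡ 2 (mod 4).
    The inverse of 3 mod 4 is 3 (since 3·3 = 9 = 2·4 + 1), so t ≡ 3·2 = 6 ≡ 2 (mod 4).
    Then x = 5 + 15·2 = 35, valid modulo lcm(15, 4) = 60: x ≡ 35 (mod 60).
  Combine with x ≡ 0 (mod 14): gcd(60, 14) = 2, and 0 - 35 = -35 is NOT divisible by 2.
    ⇒ system is inconsistent (no integer solution).

No solution (the system is inconsistent).


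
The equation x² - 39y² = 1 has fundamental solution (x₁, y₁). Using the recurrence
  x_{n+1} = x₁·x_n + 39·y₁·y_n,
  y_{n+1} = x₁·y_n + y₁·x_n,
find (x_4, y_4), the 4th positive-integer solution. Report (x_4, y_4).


Step 1: Find the fundamental solution (x₁, y₁) of x² - 39y² = 1.
  Expand √39 as a continued fraction. a₀ = ⌊√39⌋ = 6; iterate m_{k+1} = d_k·a_k − m_k, d_{k+1} = (39 − m_{k+1}²)/d_k, a_{k+1} = ⌊(a₀ + m_{k+1})/d_{k+1}⌋ (starting m₀ = 0, d₀ = 1), with convergents p_k = a_k·p_{k-1} + p_{k-2}, q_k = a_k·q_{k-1} + q_{k-2} (p₋₁ = 1, q₋₁ = 0):
  k = 0: a₀ = 6; p₀/q₀ = 6/1; p₀² − 39·q₀² = 36 − 39 = -3.
  k = 1: m = 6, d = 3, a = ⌊(6 + 6)/3⌋ = 4; p/q = (4·6 + 1)/(4·1 + 0) = 25/4; p² − 39·q² = 625 − 624 = 1.
  The first convergent with p² − 39·q² = 1 gives the fundamental solution (x₁, y₁) = (25, 4).
Step 2: Apply the recurrence (x_{n+1}, y_{n+1}) = (x₁x_n + 39y₁y_n, x₁y_n + y₁x_n) repeatedly.
  From (x_1, y_1) = (25, 4): x_2 = 25·25 + 39·4·4 = 1249; y_2 = 25·4 + 4·25 = 200.
  From (x_2, y_2) = (1249, 200): x_3 = 25·1249 + 39·4·200 = 62425; y_3 = 25·200 + 4·1249 = 9996.
  From (x_3, y_3) = (62425, 9996): x_4 = 25·62425 + 39·4·9996 = 3120001; y_4 = 25·9996 + 4·62425 = 499600.
Step 3: Verify x_4² - 39·y_4² = 9734406240001 - 9734406240000 = 1 (should be 1). ✓

(x_1, y_1) = (25, 4); (x_4, y_4) = (3120001, 499600).


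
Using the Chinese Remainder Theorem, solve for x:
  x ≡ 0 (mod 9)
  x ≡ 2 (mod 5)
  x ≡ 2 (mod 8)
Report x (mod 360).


Moduli 9, 5, 8 are pairwise coprime; by CRT there is a unique solution modulo M = 9 · 5 · 8 = 360.
Solve pairwise, accumulating the modulus:
  Start with x ≡ 0 (mod 9).
  Combine with x ≡ 2 (mod 5): since gcd(9, 5) = 1, we get a unique residue mod 45.
    Write x = 0 + 9·t and substitute into x ≡ 2 (mod 5): 9·t ≡ 2 − 0 = 2 (mod 5).
    Reduce coefficients mod 5: 4·t ≡ 2 (mod 5).
    The inverse of 4 mod 5 is 4 (since 4·4 = 16 = 3·5 + 1), so t ≡ 4·2 = 8 ≡ 3 (mod 5).
    Then x = 0 + 9·3 = 27, valid modulo lcm(9, 5) = 45: x ≡ 27 (mod 45).
  Combine with x ≡ 2 (mod 8): since gcd(45, 8) = 1, we get a unique residue mod 360.
    Write x = 27 + 45·t and substitute into x ≡ 2 (mod 8): 45·t ≡ 2 − 27 = -25 (mod 8).
    Reduce coefficients mod 8: 5·t ≡ 7 (mod 8).
    The inverse of 5 mod 8 is 5 (since 5·5 = 25 = 3·8 + 1), so t ≡ 5·7 = 35 ≡ 3 (mod 8).
    Then x = 27 + 45·3 = 162, valid modulo lcm(45, 8) = 360: x ≡ 162 (mod 360).
Verify: 162 mod 9 = 0 ✓, 162 mod 5 = 2 ✓, 162 mod 8 = 2 ✓.

x ≡ 162 (mod 360).


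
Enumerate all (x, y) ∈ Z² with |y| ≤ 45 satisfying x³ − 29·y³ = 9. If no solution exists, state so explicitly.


The equation is x³ - 29y³ = 9. For fixed y, x³ = 29·y³ + 9, so a solution requires the RHS to be a perfect cube.
Strategy: iterate y from -45 to 45, compute RHS = 29·y³ + 9, and check whether it is a (positive or negative) perfect cube.
Check small values of y:
  y = 0: RHS = 9 is not a perfect cube.
  y = 1: RHS = 38 is not a perfect cube.
  y = -1: RHS = -20 is not a perfect cube.
  y = 2: RHS = 241 is not a perfect cube.
  y = -2: RHS = -223 is not a perfect cube.
  y = 3: RHS = 792 is not a perfect cube.
  y = -3: RHS = -774 is not a perfect cube.
Continuing the search up to |y| = 45 finds no solutions either.
No (x, y) in the scanned range satisfies the equation.

No integer solutions with |y| ≤ 45.


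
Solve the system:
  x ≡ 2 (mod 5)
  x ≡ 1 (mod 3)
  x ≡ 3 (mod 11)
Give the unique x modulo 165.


Moduli 5, 3, 11 are pairwise coprime; by CRT there is a unique solution modulo M = 5 · 3 · 11 = 165.
Solve pairwise, accumulating the modulus:
  Start with x ≡ 2 (mod 5).
  Combine with x ≡ 1 (mod 3): since gcd(5, 3) = 1, we get a unique residue mod 15.
    Write x = 2 + 5·t and substitute into x ≡ 1 (mod 3): 5·t ≡ 1 − 2 = -1 (mod 3).
    Reduce coefficients mod 3: 2·t ≡ 2 (mod 3).
    The inverse of 2 mod 3 is 2 (since 2·2 = 4 = 1·3 + 1), so t ≡ 2·2 = 4 ≡ 1 (mod 3).
    Then x = 2 + 5·1 = 7, valid modulo lcm(5, 3) = 15: x ≡ 7 (mod 15).
  Combine with x ≡ 3 (mod 11): since gcd(15, 11) = 1, we get a unique residue mod 165.
    Write x = 7 + 15·t and substitute into x ≡ 3 (mod 11): 15·t ≡ 3 − 7 = -4 (mod 11).
    Reduce coefficients mod 11: 4·t ≡ 7 (mod 11).
    The inverse of 4 mod 11 is 3 (since 4·3 = 12 = 1·11 + 1), so t ≡ 3·7 = 21 ≡ 10 (mod 11).
    Then x = 7 + 15·10 = 157, valid modulo lcm(15, 11) = 165: x ≡ 157 (mod 165).
Verify: 157 mod 5 = 2 ✓, 157 mod 3 = 1 ✓, 157 mod 11 = 3 ✓.

x ≡ 157 (mod 165).


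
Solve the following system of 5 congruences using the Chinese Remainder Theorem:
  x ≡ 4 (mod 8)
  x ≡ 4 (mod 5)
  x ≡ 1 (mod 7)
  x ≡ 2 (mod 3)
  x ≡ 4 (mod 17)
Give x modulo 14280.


Product of moduli M = 8 · 5 · 7 · 3 · 17 = 14280.
Merge one congruence at a time:
  Start: x ≡ 4 (mod 8).
  Combine with x ≡ 4 (mod 5); new modulus lcm = 40.
    Write x = 4 + 8·t and substitute into x ≡ 4 (mod 5): 8·t ≡ 4 − 4 = 0 (mod 5).
    Reduce coefficients mod 5: 3·t ≡ 0 (mod 5).
    The inverse of 3 mod 5 is 2 (since 3·2 = 6 = 1·5 + 1), so t ≡ 2·0 = 0 ≡ 0 (mod 5).
    Then x = 4 + 8·0 = 4, valid modulo lcm(8, 5) = 40: x ≡ 4 (mod 40).
  Combine with x ≡ 1 (mod 7); new modulus lcm = 280.
    Write x = 4 + 40·t and substitute into x ≡ 1 (mod 7): 40·t ≡ 1 − 4 = -3 (mod 7).
    Reduce coefficients mod 7: 5·t ≡ 4 (mod 7).
    The inverse of 5 mod 7 is 3 (since 5·3 = 15 = 2·7 + 1), so t ≡ 3·4 = 12 ≡ 5 (mod 7).
    Then x = 4 + 40·5 = 204, valid modulo lcm(40, 7) = 280: x ≡ 204 (mod 280).
  Combine with x ≡ 2 (mod 3); new modulus lcm = 840.
    Write x = 204 + 280·t and substitute into x ≡ 2 (mod 3): 280·t ≡ 2 − 204 = -202 (mod 3).
    Reduce coefficients mod 3: 1·t ≡ 2 (mod 3).
    So t ≡ 2 (mod 3).
    Then x = 204 + 280·2 = 764, valid modulo lcm(280, 3) = 840: x ≡ 764 (mod 840).
  Combine with x ≡ 4 (mod 17); new modulus lcm = 14280.
    Write x = 764 + 840·t and substitute into x ≡ 4 (mod 17): 840·t ≡ 4 − 764 = -760 (mod 17).
    Reduce coefficients mod 17: 7·t ≡ 5 (mod 17).
    The inverse of 7 mod 17 is 5 (since 7·5 = 35 = 2·17 + 1), so t ≡ 5·5 = 25 ≡ 8 (mod 17).
    Then x = 764 + 840·8 = 7484, valid modulo lcm(840, 17) = 14280: x ≡ 7484 (mod 14280).
Verify against each original: 7484 mod 8 = 4, 7484 mod 5 = 4, 7484 mod 7 = 1, 7484 mod 3 = 2, 7484 mod 17 = 4.

x ≡ 7484 (mod 14280).


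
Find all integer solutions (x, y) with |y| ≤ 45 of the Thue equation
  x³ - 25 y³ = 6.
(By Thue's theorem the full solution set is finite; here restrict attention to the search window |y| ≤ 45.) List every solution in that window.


The equation is x³ - 25y³ = 6. For fixed y, x³ = 25·y³ + 6, so a solution requires the RHS to be a perfect cube.
Strategy: iterate y from -45 to 45, compute RHS = 25·y³ + 6, and check whether it is a (positive or negative) perfect cube.
Check small values of y:
  y = 0: RHS = 6 is not a perfect cube.
  y = 1: RHS = 31 is not a perfect cube.
  y = -1: RHS = -19 is not a perfect cube.
  y = 2: RHS = 206 is not a perfect cube.
  y = -2: RHS = -194 is not a perfect cube.
  y = 3: RHS = 681 is not a perfect cube.
  y = -3: RHS = -669 is not a perfect cube.
Continuing the search up to |y| = 45 finds no solutions either.
No (x, y) in the scanned range satisfies the equation.

No integer solutions with |y| ≤ 45.


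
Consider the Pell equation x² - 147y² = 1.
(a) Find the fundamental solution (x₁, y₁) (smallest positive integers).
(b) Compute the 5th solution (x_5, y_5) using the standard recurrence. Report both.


Step 1: Find the fundamental solution (x₁, y₁) of x² - 147y² = 1.
  Expand √147 as a continued fraction. a₀ = ⌊√147⌋ = 12; iterate m_{k+1} = d_k·a_k − m_k, d_{k+1} = (147 − m_{k+1}²)/d_k, a_{k+1} = ⌊(a₀ + m_{k+1})/d_{k+1}⌋ (starting m₀ = 0, d₀ = 1), with convergents p_k = a_k·p_{k-1} + p_{k-2}, q_k = a_k·q_{k-1} + q_{k-2} (p₋₁ = 1, q₋₁ = 0):
  k = 0: a₀ = 12; p₀/q₀ = 12/1; p₀² − 147·q₀² = 144 − 147 = -3.
  k = 1: m = 12, d = 3, a = ⌊(12 + 12)/3⌋ = 8; p/q = (8·12 + 1)/(8·1 + 0) = 97/8; p² − 147·q² = 9409 − 9408 = 1.
  The first convergent with p² − 147·q² = 1 gives the fundamental solution (x₁, y₁) = (97, 8).
Step 2: Apply the recurrence (x_{n+1}, y_{n+1}) = (x₁x_n + 147y₁y_n, x₁y_n + y₁x_n) repeatedly.
  From (x_1, y_1) = (97, 8): x_2 = 97·97 + 147·8·8 = 18817; y_2 = 97·8 + 8·97 = 1552.
  From (x_2, y_2) = (18817, 1552): x_3 = 97·18817 + 147·8·1552 = 3650401; y_3 = 97·1552 + 8·18817 = 301080.
  From (x_3, y_3) = (3650401, 301080): x_4 = 97·3650401 + 147·8·301080 = 708158977; y_4 = 97·301080 + 8·3650401 = 58407968.
  From (x_4, y_4) = (708158977, 58407968): x_5 = 97·708158977 + 147·8·58407968 = 137379191137; y_5 = 97·58407968 + 8·708158977 = 11330844712.
Step 3: Verify x_5² - 147·y_5² = 18873042157456379352769 - 18873042157456379352768 = 1 (should be 1). ✓

(x_1, y_1) = (97, 8); (x_5, y_5) = (137379191137, 11330844712).


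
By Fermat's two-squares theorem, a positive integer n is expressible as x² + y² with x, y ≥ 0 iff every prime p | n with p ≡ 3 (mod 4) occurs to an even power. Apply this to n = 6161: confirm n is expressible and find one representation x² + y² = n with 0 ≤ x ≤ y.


Step 1: Factor n = 6161 = 61 · 101.
Step 2: Check the mod-4 condition on each prime factor: 61 ≡ 1 (mod 4), exponent 1; 101 ≡ 1 (mod 4), exponent 1.
All primes ≡ 3 (mod 4) appear to even exponent (or don't appear), so by the two-squares theorem n IS expressible as a sum of two squares.
Step 3: Build a representation. Here n = 61 · 101 is a product of primes ≡ 1 (mod 4). Each prime p ≡ 1 (mod 4) is itself a sum of two squares; find a² by testing p − a² for a perfect square:
  61: 61 − 1² = 60, 61 − 2² = 57, 61 − 3² = 52, 61 − 4² = 45, 61 − 5² = 36 = 6² ⇒ 61 = 5² + 6².
  101: 101 − 1² = 100 = 10² ⇒ 101 = 1² + 10².
  Combine using the Brahmagupta–Fibonacci identity (a² + b²)(c² + d²) = (ac − bd)² + (ad + bc)² = (ac + bd)² + (ad − bc)²:
  61 · 101 = 6161: from (5² + 6²)(1² + 10²), take (5·1 − 6·10, 5·10 + 6·1) = (5 − 60, 50 + 6) = (-55, 56); dropping signs (only squares matter) gives (55, 56); check 55² + 56² = 3025 + 3136 = 6161 ✓.
Step 4: Order so x ≤ y and verify: 55² + 56² = 3025 + 3136 = 6161 = n. ✓

n = 6161 = 55² + 56² (one valid representation with x ≤ y).
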